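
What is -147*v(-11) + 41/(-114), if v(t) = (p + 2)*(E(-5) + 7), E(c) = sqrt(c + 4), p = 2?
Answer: -469265/114 - 588*I ≈ -4116.4 - 588.0*I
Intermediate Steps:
E(c) = sqrt(4 + c)
v(t) = 28 + 4*I (v(t) = (2 + 2)*(sqrt(4 - 5) + 7) = 4*(sqrt(-1) + 7) = 4*(I + 7) = 4*(7 + I) = 28 + 4*I)
-147*v(-11) + 41/(-114) = -147*(28 + 4*I) + 41/(-114) = (-4116 - 588*I) + 41*(-1/114) = (-4116 - 588*I) - 41/114 = -469265/114 - 588*I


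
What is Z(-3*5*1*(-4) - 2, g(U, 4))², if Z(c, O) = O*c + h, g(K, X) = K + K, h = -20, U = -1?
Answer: 18496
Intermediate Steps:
g(K, X) = 2*K
Z(c, O) = -20 + O*c (Z(c, O) = O*c - 20 = -20 + O*c)
Z(-3*5*1*(-4) - 2, g(U, 4))² = (-20 + (2*(-1))*(-3*5*1*(-4) - 2))² = (-20 - 2*(-15*(-4) - 2))² = (-20 - 2*(-3*(-20) - 2))² = (-20 - 2*(60 - 2))² = (-20 - 2*58)² = (-20 - 116)² = (-136)² = 18496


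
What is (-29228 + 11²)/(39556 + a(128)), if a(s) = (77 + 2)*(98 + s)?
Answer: -29107/57410 ≈ -0.50700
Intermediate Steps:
a(s) = 7742 + 79*s (a(s) = 79*(98 + s) = 7742 + 79*s)
(-29228 + 11²)/(39556 + a(128)) = (-29228 + 11²)/(39556 + (7742 + 79*128)) = (-29228 + 121)/(39556 + (7742 + 10112)) = -29107/(39556 + 17854) = -29107/57410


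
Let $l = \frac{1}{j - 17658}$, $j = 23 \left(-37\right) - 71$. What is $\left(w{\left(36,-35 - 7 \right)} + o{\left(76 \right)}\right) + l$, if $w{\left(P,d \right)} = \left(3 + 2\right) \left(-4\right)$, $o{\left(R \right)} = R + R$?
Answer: $\frac{2452559}{18580} \approx 132.0$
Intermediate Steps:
$o{\left(R \right)} = 2 R$
$j = -922$ ($j = -851 - 71 = -922$)
$w{\left(P,d \right)} = -20$ ($w{\left(P,d \right)} = 5 \left(-4\right) = -20$)
$l = - \frac{1}{18580}$ ($l = \frac{1}{-922 - 17658} = \frac{1}{-18580} = - \frac{1}{18580} \approx -5.3821 \cdot 10^{-5}$)
$\left(w{\left(36,-35 - 7 \right)} + o{\left(76 \right)}\right) + l = \left(-20 + 2 \cdot 76\right) - \frac{1}{18580} = \left(-20 + 152\right) - \frac{1}{18580} = 132 - \frac{1}{18580} = \frac{2452559}{18580}$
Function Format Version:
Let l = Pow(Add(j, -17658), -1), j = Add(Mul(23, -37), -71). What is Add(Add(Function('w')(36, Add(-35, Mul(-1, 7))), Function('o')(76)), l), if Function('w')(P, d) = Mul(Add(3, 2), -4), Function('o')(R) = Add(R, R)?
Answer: Rational(2452559, 18580) ≈ 132.00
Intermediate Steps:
Function('o')(R) = Mul(2, R)
j = -922 (j = Add(-851, -71) = -922)
Function('w')(P, d) = -20 (Function('w')(P, d) = Mul(5, -4) = -20)
l = Rational(-1, 18580) (l = Pow(Add(-922, -17658), -1) = Pow(-18580, -1) = Rational(-1, 18580) ≈ -5.3821e-5)
Add(Add(Function('w')(36, Add(-35, Mul(-1, 7))), Function('o')(76)), l) = Add(Add(-20, Mul(2, 76)), Rational(-1, 18580)) = Add(Add(-20, 152), Rational(-1, 18580)) = Add(132, Rational(-1, 18580)) = Rational(2452559, 18580)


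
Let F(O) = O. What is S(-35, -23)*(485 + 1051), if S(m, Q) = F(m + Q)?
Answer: -89088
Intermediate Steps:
S(m, Q) = Q + m (S(m, Q) = m + Q = Q + m)
S(-35, -23)*(485 + 1051) = (-23 - 35)*(485 + 1051) = -58*1536 = -89088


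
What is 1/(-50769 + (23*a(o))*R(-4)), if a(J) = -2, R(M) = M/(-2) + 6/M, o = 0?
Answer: -1/50792 ≈ -1.9688e-5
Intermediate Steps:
R(M) = 6/M - M/2 (R(M) = M*(-1/2) + 6/M = -M/2 + 6/M = 6/M - M/2)
1/(-50769 + (23*a(o))*R(-4)) = 1/(-50769 + (23*(-2))*(6/(-4) - 1/2*(-4))) = 1/(-50769 - 46*(6*(-1/4) + 2)) = 1/(-50769 - 46*(-3/2 + 2)) = 1/(-50769 - 46*1/2) = 1/(-50769 - 23) = 1/(-50792) = -1/50792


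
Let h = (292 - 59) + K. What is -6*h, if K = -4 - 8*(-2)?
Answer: -1470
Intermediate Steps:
K = 12 (K = -4 + 16 = 12)
h = 245 (h = (292 - 59) + 12 = 233 + 12 = 245)
-6*h = -6*245 = -1470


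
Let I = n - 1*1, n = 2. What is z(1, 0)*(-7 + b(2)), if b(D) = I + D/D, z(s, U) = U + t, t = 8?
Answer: -40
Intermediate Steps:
I = 1 (I = 2 - 1*1 = 2 - 1 = 1)
z(s, U) = 8 + U (z(s, U) = U + 8 = 8 + U)
b(D) = 2 (b(D) = 1 + D/D = 1 + 1 = 2)
z(1, 0)*(-7 + b(2)) = (8 + 0)*(-7 + 2) = 8*(-5) = -40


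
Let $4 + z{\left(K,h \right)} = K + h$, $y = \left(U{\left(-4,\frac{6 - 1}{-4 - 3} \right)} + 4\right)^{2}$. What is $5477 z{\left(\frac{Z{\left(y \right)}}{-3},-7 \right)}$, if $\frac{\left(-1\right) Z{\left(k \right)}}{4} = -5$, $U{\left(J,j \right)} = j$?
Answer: $- \frac{290281}{3} \approx -96760.0$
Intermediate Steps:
$y = \frac{529}{49}$ ($y = \left(\frac{6 - 1}{-4 - 3} + 4\right)^{2} = \left(\frac{5}{-7} + 4\right)^{2} = \left(5 \left(- \frac{1}{7}\right) + 4\right)^{2} = \left(- \frac{5}{7} + 4\right)^{2} = \left(\frac{23}{7}\right)^{2} = \frac{529}{49} \approx 10.796$)
$Z{\left(k \right)} = 20$ ($Z{\left(k \right)} = \left(-4\right) \left(-5\right) = 20$)
$z{\left(K,h \right)} = -4 + K + h$ ($z{\left(K,h \right)} = -4 + \left(K + h\right) = -4 + K + h$)
$5477 z{\left(\frac{Z{\left(y \right)}}{-3},-7 \right)} = 5477 \left(-4 + \frac{20}{-3} - 7\right) = 5477 \left(-4 + 20 \left(- \frac{1}{3}\right) - 7\right) = 5477 \left(-4 - \frac{20}{3} - 7\right) = 5477 \left(- \frac{53}{3}\right) = - \frac{290281}{3}$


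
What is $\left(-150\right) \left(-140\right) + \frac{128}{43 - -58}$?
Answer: $\frac{2121128}{101} \approx 21001.0$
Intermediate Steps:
$\left(-150\right) \left(-140\right) + \frac{128}{43 - -58} = 21000 + \frac{128}{43 + 58} = 21000 + \frac{128}{101} = \frac{2121128}{101}$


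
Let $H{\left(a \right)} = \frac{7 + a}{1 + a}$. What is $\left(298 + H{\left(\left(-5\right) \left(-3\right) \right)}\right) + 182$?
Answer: $\frac{3851}{8} \approx 481.38$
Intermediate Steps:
$H{\left(a \right)} = \frac{7 + a}{1 + a}$
$\left(298 + H{\left(\left(-5\right) \left(-3\right) \right)}\right) + 182 = \left(298 + \frac{7 - -15}{1 - -15}\right) + 182 = \left(298 + \frac{7 + 15}{1 + 15}\right) + 182 = \left(298 + \frac{1}{16} \cdot 22\right) + 182 = \left(298 + \frac{11}{8}\right) + 182 = \frac{2395}{8} + 182 = \frac{3851}{8}$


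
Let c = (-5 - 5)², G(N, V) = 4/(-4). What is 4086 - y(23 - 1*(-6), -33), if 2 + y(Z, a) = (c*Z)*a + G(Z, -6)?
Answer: 99789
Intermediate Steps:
G(N, V) = -1 (G(N, V) = 4*(-¼) = -1)
c = 100 (c = (-10)² = 100)
y(Z, a) = -3 + 100*Z*a (y(Z, a) = -2 + ((100*Z)*a - 1) = -2 + (100*Z*a - 1) = -2 + (-1 + 100*Z*a) = -3 + 100*Z*a)
4086 - y(23 - 1*(-6), -33) = 4086 - (-3 + 100*(23 - 1*(-6))*(-33)) = 4086 - (-3 + 100*(23 + 6)*(-33)) = 4086 - (-3 + 100*29*(-33)) = 4086 - (-3 - 95700) = 4086 - 1*(-95703) = 4086 + 95703 = 99789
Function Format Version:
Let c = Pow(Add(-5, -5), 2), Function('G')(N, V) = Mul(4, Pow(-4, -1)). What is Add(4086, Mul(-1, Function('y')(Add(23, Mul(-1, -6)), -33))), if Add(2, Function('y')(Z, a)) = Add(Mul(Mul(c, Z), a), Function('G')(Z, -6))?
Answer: 99789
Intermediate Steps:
Function('G')(N, V) = -1 (Function('G')(N, V) = Mul(4, Rational(-1, 4)) = -1)
c = 100 (c = Pow(-10, 2) = 100)
Function('y')(Z, a) = Add(-3, Mul(100, Z, a)) (Function('y')(Z, a) = Add(-2, Add(Mul(Mul(100, Z), a), -1)) = Add(-2, Add(Mul(100, Z, a), -1)) = Add(-2, Add(-1, Mul(100, Z, a))) = Add(-3, Mul(100, Z, a)))
Add(4086, Mul(-1, Function('y')(Add(23, Mul(-1, -6)), -33))) = Add(4086, Mul(-1, Add(-3, Mul(100, Add(23, Mul(-1, -6)), -33)))) = Add(4086, Mul(-1, Add(-3, Mul(100, Add(23, 6), -33)))) = Add(4086, Mul(-1, Add(-3, Mul(100, 29, -33)))) = Add(4086, Mul(-1, Add(-3, -95700))) = Add(4086, Mul(-1, -95703)) = Add(4086, 95703) = 99789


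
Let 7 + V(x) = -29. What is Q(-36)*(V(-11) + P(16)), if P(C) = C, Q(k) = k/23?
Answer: 720/23 ≈ 31.304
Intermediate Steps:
V(x) = -36 (V(x) = -7 - 29 = -36)
Q(k) = k/23 (Q(k) = k*(1/23) = k/23)
Q(-36)*(V(-11) + P(16)) = ((1/23)*(-36))*(-36 + 16) = -36/23*(-20) = 720/23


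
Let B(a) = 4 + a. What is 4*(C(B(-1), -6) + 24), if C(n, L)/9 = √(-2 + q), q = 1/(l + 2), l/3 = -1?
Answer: 96 + 36*I*√3 ≈ 96.0 + 62.354*I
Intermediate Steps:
l = -3 (l = 3*(-1) = -3)
q = -1 (q = 1/(-3 + 2) = 1/(-1) = -1)
C(n, L) = 9*I*√3 (C(n, L) = 9*√(-2 - 1) = 9*√(-3) = 9*(I*√3) = 9*I*√3)
4*(C(B(-1), -6) + 24) = 4*(9*I*√3 + 24) = 4*(24 + 9*I*√3) = 96 + 36*I*√3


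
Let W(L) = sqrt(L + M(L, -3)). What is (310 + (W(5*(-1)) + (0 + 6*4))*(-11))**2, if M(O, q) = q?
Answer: 1148 - 2024*I*sqrt(2) ≈ 1148.0 - 2862.4*I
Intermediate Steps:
W(L) = sqrt(-3 + L) (W(L) = sqrt(L - 3) = sqrt(-3 + L))
(310 + (W(5*(-1)) + (0 + 6*4))*(-11))**2 = (310 + (sqrt(-3 + 5*(-1)) + (0 + 6*4))*(-11))**2 = (310 + (sqrt(-3 - 5) + (0 + 24))*(-11))**2 = (310 + (sqrt(-8) + 24)*(-11))**2 = (310 + (2*I*sqrt(2) + 24)*(-11))**2 = (310 + (24 + 2*I*sqrt(2))*(-11))**2 = (310 + (-264 - 22*I*sqrt(2)))**2 = (46 - 22*I*sqrt(2))**2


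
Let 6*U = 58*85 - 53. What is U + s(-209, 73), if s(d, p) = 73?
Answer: 5315/6 ≈ 885.83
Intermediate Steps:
U = 4877/6 (U = (58*85 - 53)/6 = (4930 - 53)/6 = (1/6)*4877 = 4877/6 ≈ 812.83)
U + s(-209, 73) = 4877/6 + 73 = 5315/6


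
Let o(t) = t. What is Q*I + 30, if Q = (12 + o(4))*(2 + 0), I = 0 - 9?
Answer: -258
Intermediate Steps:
I = -9
Q = 32 (Q = (12 + 4)*(2 + 0) = 16*2 = 32)
Q*I + 30 = 32*(-9) + 30 = -288 + 30 = -258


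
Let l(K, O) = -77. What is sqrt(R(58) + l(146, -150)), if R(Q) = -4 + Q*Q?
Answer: 7*sqrt(67) ≈ 57.297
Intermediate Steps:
R(Q) = -4 + Q**2
sqrt(R(58) + l(146, -150)) = sqrt((-4 + 58**2) - 77) = sqrt((-4 + 3364) - 77) = sqrt(3360 - 77) = sqrt(3283) = 7*sqrt(67)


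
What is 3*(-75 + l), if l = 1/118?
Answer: -26547/118 ≈ -224.97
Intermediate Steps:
l = 1/118 ≈ 0.0084746
3*(-75 + l) = 3*(-75 + 1/118) = 3*(-8849/118) = -26547/118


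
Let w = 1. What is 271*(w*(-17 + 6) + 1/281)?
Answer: -837390/281 ≈ -2980.0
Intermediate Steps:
271*(w*(-17 + 6) + 1/281) = 271*(1*(-17 + 6) + 1/281) = 271*(1*(-11) + 1/281) = 271*(-11 + 1/281) = 271*(-3090/281) = -837390/281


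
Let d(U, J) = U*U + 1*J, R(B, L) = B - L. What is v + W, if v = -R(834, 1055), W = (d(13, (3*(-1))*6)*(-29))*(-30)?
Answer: 131591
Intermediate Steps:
d(U, J) = J + U² (d(U, J) = U² + J = J + U²)
W = 131370 (W = (((3*(-1))*6 + 13²)*(-29))*(-30) = ((-3*6 + 169)*(-29))*(-30) = ((-18 + 169)*(-29))*(-30) = (151*(-29))*(-30) = -4379*(-30) = 131370)
v = 221 (v = -(834 - 1*1055) = -(834 - 1055) = -1*(-221) = 221)
v + W = 221 + 131370 = 131591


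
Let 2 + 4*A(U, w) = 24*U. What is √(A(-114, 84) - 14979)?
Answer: I*√62654/2 ≈ 125.15*I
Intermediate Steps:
A(U, w) = -½ + 6*U (A(U, w) = -½ + (24*U)/4 = -½ + 6*U)
√(A(-114, 84) - 14979) = √((-½ + 6*(-114)) - 14979) = √((-½ - 684) - 14979) = √(-1369/2 - 14979) = √(-31327/2) = I*√62654/2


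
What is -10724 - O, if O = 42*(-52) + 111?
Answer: -8651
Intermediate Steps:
O = -2073 (O = -2184 + 111 = -2073)
-10724 - O = -10724 - 1*(-2073) = -10724 + 2073 = -8651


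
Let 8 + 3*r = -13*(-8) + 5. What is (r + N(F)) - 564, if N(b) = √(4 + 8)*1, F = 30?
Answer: -1591/3 + 2*√3 ≈ -526.87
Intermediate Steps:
r = 101/3 (r = -8/3 + (-13*(-8) + 5)/3 = -8/3 + (104 + 5)/3 = -8/3 + (⅓)*109 = -8/3 + 109/3 = 101/3 ≈ 33.667)
N(b) = 2*√3 (N(b) = √12*1 = (2*√3)*1 = 2*√3)
(r + N(F)) - 564 = (101/3 + 2*√3) - 564 = -1591/3 + 2*√3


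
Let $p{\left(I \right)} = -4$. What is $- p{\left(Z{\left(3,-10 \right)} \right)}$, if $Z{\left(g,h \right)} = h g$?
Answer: $4$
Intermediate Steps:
$Z{\left(g,h \right)} = g h$
$- p{\left(Z{\left(3,-10 \right)} \right)} = \left(-1\right) \left(-4\right) = 4$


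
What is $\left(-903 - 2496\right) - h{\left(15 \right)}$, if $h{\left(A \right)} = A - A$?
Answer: $-3399$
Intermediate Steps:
$h{\left(A \right)} = 0$
$\left(-903 - 2496\right) - h{\left(15 \right)} = \left(-903 - 2496\right) - 0 = -3399 + 0 = -3399$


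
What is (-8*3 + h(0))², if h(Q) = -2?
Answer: 676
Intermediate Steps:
(-8*3 + h(0))² = (-8*3 - 2)² = (-24 - 2)² = (-26)² = 676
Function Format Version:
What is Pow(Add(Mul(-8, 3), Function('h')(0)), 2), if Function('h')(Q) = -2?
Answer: 676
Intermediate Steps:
Pow(Add(Mul(-8, 3), Function('h')(0)), 2) = Pow(Add(Mul(-8, 3), -2), 2) = Pow(Add(-24, -2), 2) = Pow(-26, 2) = 676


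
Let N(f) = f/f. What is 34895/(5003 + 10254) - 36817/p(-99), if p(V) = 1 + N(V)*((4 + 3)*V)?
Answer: 585864309/10557844 ≈ 55.491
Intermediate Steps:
N(f) = 1
p(V) = 1 + 7*V (p(V) = 1 + 1*((4 + 3)*V) = 1 + 1*(7*V) = 1 + 7*V)
34895/(5003 + 10254) - 36817/p(-99) = 34895/(5003 + 10254) - 36817/(1 + 7*(-99)) = 34895/15257 - 36817/(1 - 693) = 34895*(1/15257) - 36817/(-692) = 34895/15257 - 36817*(-1/692) = 34895/15257 + 36817/692 = 585864309/10557844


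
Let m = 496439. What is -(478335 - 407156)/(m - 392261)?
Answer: -71179/104178 ≈ -0.68324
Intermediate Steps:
-(478335 - 407156)/(m - 392261) = -(478335 - 407156)/(496439 - 392261) = -71179/104178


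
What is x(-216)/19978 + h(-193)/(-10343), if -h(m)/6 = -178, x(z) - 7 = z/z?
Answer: -10626880/103316227 ≈ -0.10286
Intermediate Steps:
x(z) = 8 (x(z) = 7 + z/z = 7 + 1 = 8)
h(m) = 1068 (h(m) = -6*(-178) = 1068)
x(-216)/19978 + h(-193)/(-10343) = 8/19978 + 1068/(-10343) = 8*(1/19978) + 1068*(-1/10343) = 4/9989 - 1068/10343 = -10626880/103316227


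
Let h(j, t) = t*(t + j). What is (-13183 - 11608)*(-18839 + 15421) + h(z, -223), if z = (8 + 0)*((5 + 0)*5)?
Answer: 84740767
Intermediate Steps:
z = 200 (z = 8*(5*5) = 8*25 = 200)
h(j, t) = t*(j + t)
(-13183 - 11608)*(-18839 + 15421) + h(z, -223) = (-13183 - 11608)*(-18839 + 15421) - 223*(200 - 223) = -24791*(-3418) - 223*(-23) = 84735638 + 5129 = 84740767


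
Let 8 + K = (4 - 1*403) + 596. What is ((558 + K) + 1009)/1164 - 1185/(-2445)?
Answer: 94546/47433 ≈ 1.9933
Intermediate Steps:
K = 189 (K = -8 + ((4 - 1*403) + 596) = -8 + ((4 - 403) + 596) = -8 + (-399 + 596) = -8 + 197 = 189)
((558 + K) + 1009)/1164 - 1185/(-2445) = ((558 + 189) + 1009)/1164 - 1185/(-2445) = (747 + 1009)*(1/1164) - 1185*(-1/2445) = 1756*(1/1164) + 79/163 = 439/291 + 79/163 = 94546/47433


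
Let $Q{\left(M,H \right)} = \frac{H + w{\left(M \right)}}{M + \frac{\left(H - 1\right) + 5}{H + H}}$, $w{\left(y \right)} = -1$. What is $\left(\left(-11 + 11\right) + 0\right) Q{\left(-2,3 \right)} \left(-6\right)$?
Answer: $0$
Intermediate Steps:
$Q{\left(M,H \right)} = \frac{-1 + H}{M + \frac{4 + H}{2 H}}$ ($Q{\left(M,H \right)} = \frac{H - 1}{M + \frac{\left(H - 1\right) + 5}{H + H}} = \frac{-1 + H}{M + \frac{\left(-1 + H\right) + 5}{2 H}} = \frac{-1 + H}{M + \left(4 + H\right) \frac{1}{2 H}} = \frac{-1 + H}{M + \frac{4 + H}{2 H}}$)
$\left(\left(-11 + 11\right) + 0\right) Q{\left(-2,3 \right)} \left(-6\right) = \left(\left(-11 + 11\right) + 0\right) 2 \cdot 3 \frac{1}{4 + 3 + 2 \cdot 3 \left(-2\right)} \left(-1 + 3\right) \left(-6\right) = \left(0 + 0\right) 2 \cdot 3 \frac{1}{4 + 3 - 12} \cdot 2 \left(-6\right) = 0 \cdot 2 \cdot 3 \frac{1}{-5} \cdot 2 \left(-6\right) = 0 \cdot 2 \cdot 3 \left(- \frac{1}{5}\right) 2 \left(-6\right) = 0 \left(- \frac{12}{5}\right) \left(-6\right) = 0 \left(-6\right) = 0$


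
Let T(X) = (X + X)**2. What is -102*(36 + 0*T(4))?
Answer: -3672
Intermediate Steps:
T(X) = 4*X**2 (T(X) = (2*X)**2 = 4*X**2)
-102*(36 + 0*T(4)) = -102*(36 + 0*(4*4**2)) = -102*(36 + 0*(4*16)) = -102*(36 + 0*64) = -102*(36 + 0) = -102*36 = -3672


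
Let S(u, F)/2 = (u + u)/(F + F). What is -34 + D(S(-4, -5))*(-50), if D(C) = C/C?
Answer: -84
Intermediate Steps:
S(u, F) = 2*u/F (S(u, F) = 2*((u + u)/(F + F)) = 2*((2*u)/((2*F))) = 2*((2*u)*(1/(2*F))) = 2*(u/F) = 2*u/F)
D(C) = 1
-34 + D(S(-4, -5))*(-50) = -34 + 1*(-50) = -34 - 50 = -84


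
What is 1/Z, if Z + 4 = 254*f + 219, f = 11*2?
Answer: 1/5803 ≈ 0.00017232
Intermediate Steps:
f = 22
Z = 5803 (Z = -4 + (254*22 + 219) = -4 + (5588 + 219) = -4 + 5807 = 5803)
1/Z = 1/5803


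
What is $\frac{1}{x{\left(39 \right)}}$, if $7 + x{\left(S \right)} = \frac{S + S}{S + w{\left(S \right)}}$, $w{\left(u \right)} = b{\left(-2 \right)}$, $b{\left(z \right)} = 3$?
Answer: $- \frac{7}{36} \approx -0.19444$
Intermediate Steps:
$w{\left(u \right)} = 3$
$x{\left(S \right)} = -7 + \frac{2 S}{3 + S}$ ($x{\left(S \right)} = -7 + \frac{S + S}{S + 3} = -7 + \frac{2 S}{3 + S}$)
$\frac{1}{x{\left(39 \right)}} = \frac{1}{\frac{1}{3 + 39} \left(-21 - 195\right)} = \frac{1}{\frac{1}{42} \left(-21 - 195\right)} = \frac{1}{\frac{1}{42} \left(-216\right)} = \frac{1}{- \frac{36}{7}} = - \frac{7}{36}$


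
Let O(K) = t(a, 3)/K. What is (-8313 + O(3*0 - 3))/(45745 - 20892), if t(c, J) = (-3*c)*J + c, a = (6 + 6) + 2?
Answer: -24827/74559 ≈ -0.33298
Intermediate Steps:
a = 14 (a = 12 + 2 = 14)
t(c, J) = c - 3*J*c (t(c, J) = -3*J*c + c = c - 3*J*c)
O(K) = -112/K (O(K) = (14*(1 - 3*3))/K = (14*(1 - 9))/K = (14*(-8))/K = -112/K)
(-8313 + O(3*0 - 3))/(45745 - 20892) = (-8313 - 112/(3*0 - 3))/(45745 - 20892) = (-8313 - 112/(0 - 3))/24853 = (-8313 - 112/(-3))*(1/24853) = (-8313 - 112*(-1/3))*(1/24853) = (-8313 + 112/3)*(1/24853) = -24827/3*1/24853 = -24827/74559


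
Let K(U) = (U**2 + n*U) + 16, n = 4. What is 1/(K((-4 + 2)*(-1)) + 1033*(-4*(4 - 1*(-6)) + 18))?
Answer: -1/22698 ≈ -4.4057e-5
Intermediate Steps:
K(U) = 16 + U**2 + 4*U (K(U) = (U**2 + 4*U) + 16 = 16 + U**2 + 4*U)
1/(K((-4 + 2)*(-1)) + 1033*(-4*(4 - 1*(-6)) + 18)) = 1/((16 + ((-4 + 2)*(-1))**2 + 4*((-4 + 2)*(-1))) + 1033*(-4*(4 - 1*(-6)) + 18)) = 1/((16 + (-2*(-1))**2 + 4*(-2*(-1))) + 1033*(-4*(4 + 6) + 18)) = 1/((16 + 2**2 + 4*2) + 1033*(-4*10 + 18)) = 1/((16 + 4 + 8) + 1033*(-40 + 18)) = 1/(28 + 1033*(-22)) = 1/(28 - 22726) = 1/(-22698) = -1/22698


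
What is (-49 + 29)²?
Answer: 400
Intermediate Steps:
(-49 + 29)² = (-20)² = 400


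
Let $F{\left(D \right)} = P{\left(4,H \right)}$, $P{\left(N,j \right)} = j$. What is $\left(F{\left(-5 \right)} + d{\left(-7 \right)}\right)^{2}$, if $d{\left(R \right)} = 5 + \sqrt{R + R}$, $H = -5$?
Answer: $-14$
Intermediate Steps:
$d{\left(R \right)} = 5 + \sqrt{2} \sqrt{R}$ ($d{\left(R \right)} = 5 + \sqrt{2 R} = 5 + \sqrt{2} \sqrt{R}$)
$F{\left(D \right)} = -5$
$\left(F{\left(-5 \right)} + d{\left(-7 \right)}\right)^{2} = \left(-5 + \left(5 + \sqrt{2} \sqrt{-7}\right)\right)^{2} = \left(-5 + \left(5 + \sqrt{2} i \sqrt{7}\right)\right)^{2} = \left(-5 + \left(5 + i \sqrt{14}\right)\right)^{2} = \left(i \sqrt{14}\right)^{2} = -14$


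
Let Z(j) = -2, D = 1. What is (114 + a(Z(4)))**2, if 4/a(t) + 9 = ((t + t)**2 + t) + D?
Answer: 118336/9 ≈ 13148.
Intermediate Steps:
a(t) = 4/(-8 + t + 4*t**2) (a(t) = 4/(-9 + (((t + t)**2 + t) + 1)) = 4/(-9 + (((2*t)**2 + t) + 1)) = 4/(-9 + ((4*t**2 + t) + 1)) = 4/(-9 + ((t + 4*t**2) + 1)) = 4/(-9 + (1 + t + 4*t**2)) = 4/(-8 + t + 4*t**2))
(114 + a(Z(4)))**2 = (114 + 4/(-8 - 2 + 4*(-2)**2))**2 = (114 + 4/(-8 - 2 + 4*4))**2 = (114 + 4/(-8 - 2 + 16))**2 = (114 + 4/6)**2 = (114 + 4*(1/6))**2 = (114 + 2/3)**2 = (344/3)**2 = 118336/9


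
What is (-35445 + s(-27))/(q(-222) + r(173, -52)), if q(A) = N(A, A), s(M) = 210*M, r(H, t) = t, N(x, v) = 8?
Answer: 41115/44 ≈ 934.43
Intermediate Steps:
q(A) = 8
(-35445 + s(-27))/(q(-222) + r(173, -52)) = (-35445 + 210*(-27))/(8 - 52) = (-35445 - 5670)/(-44) = -41115*(-1/44) = 41115/44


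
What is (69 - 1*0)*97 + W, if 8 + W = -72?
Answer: 6613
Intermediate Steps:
W = -80 (W = -8 - 72 = -80)
(69 - 1*0)*97 + W = (69 - 1*0)*97 - 80 = (69 + 0)*97 - 80 = 69*97 - 80 = 6693 - 80 = 6613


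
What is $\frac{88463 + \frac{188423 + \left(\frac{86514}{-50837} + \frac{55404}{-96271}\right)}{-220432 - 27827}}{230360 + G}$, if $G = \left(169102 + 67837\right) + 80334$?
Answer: $\frac{107482642687060371980}{665380408366336139169} \approx 0.16154$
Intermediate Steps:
$G = 317273$ ($G = 236939 + 80334 = 317273$)
$\frac{88463 + \frac{188423 + \left(\frac{86514}{-50837} + \frac{55404}{-96271}\right)}{-220432 - 27827}}{230360 + G} = \frac{88463 + \frac{188423 + \left(\frac{86514}{-50837} + \frac{55404}{-96271}\right)}{-220432 - 27827}}{230360 + 317273} = \frac{88463 + \frac{188423 + \left(86514 \left(- \frac{1}{50837}\right) + 55404 \left(- \frac{1}{96271}\right)\right)}{-248259}}{547633} = \left(88463 + \left(188423 - \frac{11145362442}{4894128827}\right) \left(- \frac{1}{248259}\right)\right) \frac{1}{547633} = \left(88463 + \frac{922155290607379}{4894128827} \left(- \frac{1}{248259}\right)\right) \frac{1}{547633} = \left(88463 - \frac{922155290607379}{1215011528462193}\right) \frac{1}{547633} = \frac{107482642687060371980}{1215011528462193} \cdot \frac{1}{547633} = \frac{107482642687060371980}{665380408366336139169}$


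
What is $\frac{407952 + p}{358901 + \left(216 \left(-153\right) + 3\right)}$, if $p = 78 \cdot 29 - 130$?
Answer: $\frac{102521}{81464} \approx 1.2585$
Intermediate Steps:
$p = 2132$ ($p = 2262 - 130 = 2132$)
$\frac{407952 + p}{358901 + \left(216 \left(-153\right) + 3\right)} = \frac{407952 + 2132}{358901 + \left(216 \left(-153\right) + 3\right)} = \frac{410084}{358901 + \left(-33048 + 3\right)} = \frac{410084}{358901 - 33045} = \frac{410084}{325856} = 410084 \cdot \frac{1}{325856} = \frac{102521}{81464}$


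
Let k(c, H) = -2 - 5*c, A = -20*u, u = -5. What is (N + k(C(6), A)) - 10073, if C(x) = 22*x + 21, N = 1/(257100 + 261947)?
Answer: -5626469479/519047 ≈ -10840.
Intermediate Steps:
N = 1/519047 ≈ 1.9266e-6
C(x) = 21 + 22*x
A = 100 (A = -20*(-5) = 100)
(N + k(C(6), A)) - 10073 = (1/519047 + (-2 - 5*(21 + 22*6))) - 10073 = (1/519047 + (-2 - 5*(21 + 132))) - 10073 = (1/519047 + (-2 - 5*153)) - 10073 = (1/519047 + (-2 - 765)) - 10073 = (1/519047 - 767) - 10073 = -398109048/519047 - 10073 = -5626469479/519047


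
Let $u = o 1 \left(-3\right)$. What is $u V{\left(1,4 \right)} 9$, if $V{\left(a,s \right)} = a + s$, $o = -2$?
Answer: $270$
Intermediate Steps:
$u = 6$ ($u = \left(-2\right) 1 \left(-3\right) = \left(-2\right) \left(-3\right) = 6$)
$u V{\left(1,4 \right)} 9 = 6 \left(1 + 4\right) 9 = 6 \cdot 5 \cdot 9 = 30 \cdot 9 = 270$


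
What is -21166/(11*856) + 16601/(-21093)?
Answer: -301384727/99305844 ≈ -3.0349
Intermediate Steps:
-21166/(11*856) + 16601/(-21093) = -21166/9416 + 16601*(-1/21093) = -21166*1/9416 - 16601/21093 = -10583/4708 - 16601/21093 = -301384727/99305844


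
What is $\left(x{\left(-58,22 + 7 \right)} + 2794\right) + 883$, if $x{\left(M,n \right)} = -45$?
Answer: $3632$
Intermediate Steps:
$\left(x{\left(-58,22 + 7 \right)} + 2794\right) + 883 = \left(-45 + 2794\right) + 883 = 2749 + 883 = 3632$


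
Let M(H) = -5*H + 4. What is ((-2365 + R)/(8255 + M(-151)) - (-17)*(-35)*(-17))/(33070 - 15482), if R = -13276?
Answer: 91160969/158538232 ≈ 0.57501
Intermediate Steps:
M(H) = 4 - 5*H
((-2365 + R)/(8255 + M(-151)) - (-17)*(-35)*(-17))/(33070 - 15482) = ((-2365 - 13276)/(8255 + (4 - 5*(-151))) - (-17)*(-35)*(-17))/(33070 - 15482) = (-15641/(8255 + (4 + 755)) - 17*35*(-17))/17588 = (-15641/(8255 + 759) - 595*(-17))*(1/17588) = (-15641/9014 + 10115)*(1/17588) = (91160969/9014)*(1/17588) = 91160969/158538232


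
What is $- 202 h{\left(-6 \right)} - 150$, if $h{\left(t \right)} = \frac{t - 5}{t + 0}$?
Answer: $- \frac{1561}{3} \approx -520.33$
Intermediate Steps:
$h{\left(t \right)} = \frac{-5 + t}{t}$
$- 202 h{\left(-6 \right)} - 150 = - 202 \frac{-5 - 6}{-6} - 150 = - 202 \left(\left(- \frac{1}{6}\right) \left(-11\right)\right) - 150 = \left(-202\right) \frac{11}{6} - 150 = - \frac{1111}{3} - 150 = - \frac{1561}{3}$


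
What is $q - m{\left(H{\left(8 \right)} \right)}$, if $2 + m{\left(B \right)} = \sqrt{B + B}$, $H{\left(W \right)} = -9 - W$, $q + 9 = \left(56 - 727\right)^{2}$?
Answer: $450234 - i \sqrt{34} \approx 4.5023 \cdot 10^{5} - 5.831 i$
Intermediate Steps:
$q = 450232$ ($q = -9 + \left(56 - 727\right)^{2} = -9 + \left(-671\right)^{2} = -9 + 450241 = 450232$)
$m{\left(B \right)} = -2 + \sqrt{2} \sqrt{B}$ ($m{\left(B \right)} = -2 + \sqrt{B + B} = -2 + \sqrt{2 B} = -2 + \sqrt{2} \sqrt{B}$)
$q - m{\left(H{\left(8 \right)} \right)} = 450232 - \left(-2 + \sqrt{2} \sqrt{-9 - 8}\right) = 450232 - \left(-2 + \sqrt{2} \sqrt{-17}\right) = 450232 - \left(-2 + \sqrt{2} i \sqrt{17}\right) = 450232 - \left(-2 + i \sqrt{34}\right) = 450232 + \left(2 - i \sqrt{34}\right) = 450234 - i \sqrt{34}$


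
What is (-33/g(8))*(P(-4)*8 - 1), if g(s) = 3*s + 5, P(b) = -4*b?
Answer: -4191/29 ≈ -144.52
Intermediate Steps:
g(s) = 5 + 3*s
(-33/g(8))*(P(-4)*8 - 1) = (-33/(5 + 3*8))*(-4*(-4)*8 - 1) = (-33/(5 + 24))*(16*8 - 1) = (-33/29)*(128 - 1) = -33*1/29*127 = -33/29*127 = -4191/29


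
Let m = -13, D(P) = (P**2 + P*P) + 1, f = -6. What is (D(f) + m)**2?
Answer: 3600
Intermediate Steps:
D(P) = 1 + 2*P**2 (D(P) = (P**2 + P**2) + 1 = 2*P**2 + 1 = 1 + 2*P**2)
(D(f) + m)**2 = ((1 + 2*(-6)**2) - 13)**2 = ((1 + 2*36) - 13)**2 = ((1 + 72) - 13)**2 = (73 - 13)**2 = 60**2 = 3600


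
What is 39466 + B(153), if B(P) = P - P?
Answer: 39466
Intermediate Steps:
B(P) = 0
39466 + B(153) = 39466 + 0 = 39466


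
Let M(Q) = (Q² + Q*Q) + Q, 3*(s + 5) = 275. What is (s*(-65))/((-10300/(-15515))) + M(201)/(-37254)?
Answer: -32568773939/3837162 ≈ -8487.7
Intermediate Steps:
s = 260/3 (s = -5 + (⅓)*275 = -5 + 275/3 = 260/3 ≈ 86.667)
M(Q) = Q + 2*Q² (M(Q) = (Q² + Q²) + Q = 2*Q² + Q = Q + 2*Q²)
(s*(-65))/((-10300/(-15515))) + M(201)/(-37254) = ((260/3)*(-65))/((-10300/(-15515))) + (201*(1 + 2*201))/(-37254) = -16900/(3*((-10300*(-1/15515)))) + (201*(1 + 402))*(-1/37254) = -16900/(3*2060/3103) + (201*403)*(-1/37254) = -16900/3*3103/2060 + 81003*(-1/37254) = -2622035/309 - 27001/12418 = -32568773939/3837162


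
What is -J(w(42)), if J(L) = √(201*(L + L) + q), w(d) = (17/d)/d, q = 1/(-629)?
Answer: -√2702701038/26418 ≈ -1.9679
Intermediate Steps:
q = -1/629 ≈ -0.0015898
w(d) = 17/d²
J(L) = √(-1/629 + 402*L) (J(L) = √(201*(L + L) - 1/629) = √(201*(2*L) - 1/629) = √(402*L - 1/629) = √(-1/629 + 402*L))
-J(w(42)) = -√(-629 + 159047682*(17/42²))/629 = -√(-629 + 159047682*(17*(1/1764)))/629 = -√(-629 + 159047682*(17/1764))/629 = -√(-629 + 450635099/294)/629 = -√(450450173/294)/629 = -√2702701038/42/629 = -√2702701038/26418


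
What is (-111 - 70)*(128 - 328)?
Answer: 36200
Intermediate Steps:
(-111 - 70)*(128 - 328) = -181*(-200) = 36200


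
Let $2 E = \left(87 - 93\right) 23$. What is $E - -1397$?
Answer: $1328$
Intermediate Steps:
$E = -69$ ($E = \frac{\left(87 - 93\right) 23}{2} = \frac{\left(-6\right) 23}{2} = \frac{1}{2} \left(-138\right) = -69$)
$E - -1397 = -69 - -1397 = -69 + 1397 = 1328$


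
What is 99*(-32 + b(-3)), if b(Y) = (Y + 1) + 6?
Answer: -2772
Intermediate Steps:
b(Y) = 7 + Y (b(Y) = (1 + Y) + 6 = 7 + Y)
99*(-32 + b(-3)) = 99*(-32 + (7 - 3)) = 99*(-32 + 4) = 99*(-28) = -2772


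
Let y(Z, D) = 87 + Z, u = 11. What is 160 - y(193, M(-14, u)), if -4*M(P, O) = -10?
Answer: -120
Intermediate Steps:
M(P, O) = 5/2 (M(P, O) = -1/4*(-10) = 5/2)
160 - y(193, M(-14, u)) = 160 - (87 + 193) = 160 - 1*280 = 160 - 280 = -120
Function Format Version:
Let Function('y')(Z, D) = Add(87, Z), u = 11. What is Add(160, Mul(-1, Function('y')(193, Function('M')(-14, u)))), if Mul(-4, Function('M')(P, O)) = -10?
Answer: -120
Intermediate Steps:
Function('M')(P, O) = Rational(5, 2) (Function('M')(P, O) = Mul(Rational(-1, 4), -10) = Rational(5, 2))
Add(160, Mul(-1, Function('y')(193, Function('M')(-14, u)))) = Add(160, Mul(-1, Add(87, 193))) = Add(160, Mul(-1, 280)) = Add(160, -280) = -120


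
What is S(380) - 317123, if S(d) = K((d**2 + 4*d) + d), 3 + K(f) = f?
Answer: -170826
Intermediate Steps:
K(f) = -3 + f
S(d) = -3 + d**2 + 5*d (S(d) = -3 + ((d**2 + 4*d) + d) = -3 + (d**2 + 5*d) = -3 + d**2 + 5*d)
S(380) - 317123 = (-3 + 380*(5 + 380)) - 317123 = (-3 + 380*385) - 317123 = (-3 + 146300) - 317123 = 146297 - 317123 = -170826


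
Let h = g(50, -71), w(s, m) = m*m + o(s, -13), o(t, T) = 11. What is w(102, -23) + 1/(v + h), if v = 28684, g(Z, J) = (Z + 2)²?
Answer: 16949521/31388 ≈ 540.00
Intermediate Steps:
g(Z, J) = (2 + Z)²
w(s, m) = 11 + m² (w(s, m) = m*m + 11 = m² + 11 = 11 + m²)
h = 2704 (h = (2 + 50)² = 52² = 2704)
w(102, -23) + 1/(v + h) = (11 + (-23)²) + 1/(28684 + 2704) = (11 + 529) + 1/31388 = 540 + 1/31388 = 16949521/31388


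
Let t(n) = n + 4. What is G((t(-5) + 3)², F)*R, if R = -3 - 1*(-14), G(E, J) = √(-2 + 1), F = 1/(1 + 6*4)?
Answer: 11*I ≈ 11.0*I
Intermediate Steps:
t(n) = 4 + n
F = 1/25 (F = 1/(1 + 24) = 1/25 ≈ 0.040000)
G(E, J) = I (G(E, J) = √(-1) = I)
R = 11 (R = -3 + 14 = 11)
G((t(-5) + 3)², F)*R = I*11 = 11*I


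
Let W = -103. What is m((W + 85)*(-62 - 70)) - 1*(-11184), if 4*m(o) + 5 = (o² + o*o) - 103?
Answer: 2833845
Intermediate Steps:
m(o) = -27 + o²/2 (m(o) = -5/4 + ((o² + o*o) - 103)/4 = -5/4 + ((o² + o²) - 103)/4 = -5/4 + (2*o² - 103)/4 = -5/4 + (-103 + 2*o²)/4 = -5/4 + (-103/4 + o²/2) = -27 + o²/2)
m((W + 85)*(-62 - 70)) - 1*(-11184) = (-27 + ((-103 + 85)*(-62 - 70))²/2) - 1*(-11184) = (-27 + (-18*(-132))²/2) + 11184 = (-27 + (½)*2376²) + 11184 = (-27 + (½)*5645376) + 11184 = (-27 + 2822688) + 11184 = 2822661 + 11184 = 2833845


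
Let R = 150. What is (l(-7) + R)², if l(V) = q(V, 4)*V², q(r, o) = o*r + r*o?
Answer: 6728836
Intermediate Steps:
q(r, o) = 2*o*r (q(r, o) = o*r + o*r = 2*o*r)
l(V) = 8*V³ (l(V) = (2*4*V)*V² = (8*V)*V² = 8*V³)
(l(-7) + R)² = (8*(-7)³ + 150)² = (8*(-343) + 150)² = (-2744 + 150)² = (-2594)² = 6728836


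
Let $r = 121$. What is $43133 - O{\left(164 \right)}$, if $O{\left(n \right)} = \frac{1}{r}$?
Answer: $\frac{5219092}{121} \approx 43133.0$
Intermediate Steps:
$O{\left(n \right)} = \frac{1}{121}$
$43133 - O{\left(164 \right)} = 43133 - \frac{1}{121} = \frac{5219092}{121}$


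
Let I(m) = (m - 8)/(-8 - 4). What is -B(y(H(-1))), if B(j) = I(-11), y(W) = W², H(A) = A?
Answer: -19/12 ≈ -1.5833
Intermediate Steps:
I(m) = ⅔ - m/12 (I(m) = (-8 + m)/(-12) = (-8 + m)*(-1/12) = ⅔ - m/12)
B(j) = 19/12 (B(j) = ⅔ - 1/12*(-11) = ⅔ + 11/12 = 19/12)
-B(y(H(-1))) = -1*19/12 = -19/12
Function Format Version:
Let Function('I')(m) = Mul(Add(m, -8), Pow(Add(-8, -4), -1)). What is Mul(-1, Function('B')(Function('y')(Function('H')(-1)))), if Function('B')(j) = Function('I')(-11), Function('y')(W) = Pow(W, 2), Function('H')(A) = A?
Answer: Rational(-19, 12) ≈ -1.5833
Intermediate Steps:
Function('I')(m) = Add(Rational(2, 3), Mul(Rational(-1, 12), m)) (Function('I')(m) = Mul(Add(-8, m), Pow(-12, -1)) = Mul(Add(-8, m), Rational(-1, 12)) = Add(Rational(2, 3), Mul(Rational(-1, 12), m)))
Function('B')(j) = Rational(19, 12) (Function('B')(j) = Add(Rational(2, 3), Mul(Rational(-1, 12), -11)) = Add(Rational(2, 3), Rational(11, 12)) = Rational(19, 12))
Mul(-1, Function('B')(Function('y')(Function('H')(-1)))) = Mul(-1, Rational(19, 12)) = Rational(-19, 12)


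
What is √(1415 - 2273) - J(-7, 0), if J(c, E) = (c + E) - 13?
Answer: 20 + I*√858 ≈ 20.0 + 29.292*I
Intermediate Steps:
J(c, E) = -13 + E + c (J(c, E) = (E + c) - 13 = -13 + E + c)
√(1415 - 2273) - J(-7, 0) = √(1415 - 2273) - (-13 + 0 - 7) = √(-858) - 1*(-20) = I*√858 + 20 = 20 + I*√858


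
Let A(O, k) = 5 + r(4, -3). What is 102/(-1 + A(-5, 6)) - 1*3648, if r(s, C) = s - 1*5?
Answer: -3614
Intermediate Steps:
r(s, C) = -5 + s (r(s, C) = s - 5 = -5 + s)
A(O, k) = 4 (A(O, k) = 5 + (-5 + 4) = 5 - 1 = 4)
102/(-1 + A(-5, 6)) - 1*3648 = 102/(-1 + 4) - 1*3648 = 102/3 - 3648 = (⅓)*102 - 3648 = 34 - 3648 = -3614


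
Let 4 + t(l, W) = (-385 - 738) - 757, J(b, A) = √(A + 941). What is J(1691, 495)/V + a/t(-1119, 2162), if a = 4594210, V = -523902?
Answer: -2297105/942 - √359/261951 ≈ -2438.5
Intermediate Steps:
J(b, A) = √(941 + A)
t(l, W) = -1884 (t(l, W) = -4 + ((-385 - 738) - 757) = -4 + (-1123 - 757) = -4 - 1880 = -1884)
J(1691, 495)/V + a/t(-1119, 2162) = √(941 + 495)/(-523902) + 4594210/(-1884) = √1436*(-1/523902) + 4594210*(-1/1884) = (2*√359)*(-1/523902) - 2297105/942 = -√359/261951 - 2297105/942 = -2297105/942 - √359/261951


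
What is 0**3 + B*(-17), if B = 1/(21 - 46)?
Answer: 17/25 ≈ 0.68000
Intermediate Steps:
B = -1/25 (B = 1/(-25) = -1/25 ≈ -0.040000)
0**3 + B*(-17) = 0**3 - 1/25*(-17) = 0 + 17/25 = 17/25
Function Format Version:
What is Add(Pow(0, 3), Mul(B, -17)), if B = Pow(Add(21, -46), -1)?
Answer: Rational(17, 25) ≈ 0.68000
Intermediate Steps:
B = Rational(-1, 25) (B = Pow(-25, -1) = Rational(-1, 25) ≈ -0.040000)
Add(Pow(0, 3), Mul(B, -17)) = Add(Pow(0, 3), Mul(Rational(-1, 25), -17)) = Add(0, Rational(17, 25)) = Rational(17, 25)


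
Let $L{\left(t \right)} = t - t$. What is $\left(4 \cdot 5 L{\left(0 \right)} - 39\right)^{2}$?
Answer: $1521$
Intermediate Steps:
$L{\left(t \right)} = 0$
$\left(4 \cdot 5 L{\left(0 \right)} - 39\right)^{2} = \left(4 \cdot 5 \cdot 0 - 39\right)^{2} = \left(20 \cdot 0 - 39\right)^{2} = \left(0 - 39\right)^{2} = \left(-39\right)^{2} = 1521$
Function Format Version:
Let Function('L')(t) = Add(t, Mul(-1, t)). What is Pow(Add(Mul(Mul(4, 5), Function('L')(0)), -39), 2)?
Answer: 1521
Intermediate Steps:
Function('L')(t) = 0
Pow(Add(Mul(Mul(4, 5), Function('L')(0)), -39), 2) = Pow(Add(Mul(Mul(4, 5), 0), -39), 2) = Pow(Add(Mul(20, 0), -39), 2) = Pow(Add(0, -39), 2) = Pow(-39, 2) = 1521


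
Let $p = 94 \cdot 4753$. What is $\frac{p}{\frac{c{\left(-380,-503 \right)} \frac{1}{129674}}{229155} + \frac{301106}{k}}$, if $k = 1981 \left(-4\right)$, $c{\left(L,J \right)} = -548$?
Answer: $- \frac{26300402118953506740}{2236874732008043} \approx -11758.0$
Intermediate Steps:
$k = -7924$
$p = 446782$
$\frac{p}{\frac{c{\left(-380,-503 \right)} \frac{1}{129674}}{229155} + \frac{301106}{k}} = \frac{446782}{\frac{\left(-548\right) \frac{1}{129674}}{229155} + \frac{301106}{-7924}} = \frac{446782}{\left(-548\right) \frac{1}{129674} \cdot \frac{1}{229155} + 301106 \left(- \frac{1}{7924}\right)} = \frac{446782}{\left(- \frac{274}{64837}\right) \frac{1}{229155} - \frac{150553}{3962}} = \frac{446782}{- \frac{274}{14857722735} - \frac{150553}{3962}} = \frac{446782}{- \frac{2236874732008043}{58866297476070}} = 446782 \left(- \frac{58866297476070}{2236874732008043}\right) = - \frac{26300402118953506740}{2236874732008043}$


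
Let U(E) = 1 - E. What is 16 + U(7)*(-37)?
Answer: 238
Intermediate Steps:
16 + U(7)*(-37) = 16 + (1 - 1*7)*(-37) = 16 + (1 - 7)*(-37) = 16 - 6*(-37) = 16 + 222 = 238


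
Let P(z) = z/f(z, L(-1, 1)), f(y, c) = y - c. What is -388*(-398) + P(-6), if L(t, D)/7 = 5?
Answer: 6331390/41 ≈ 1.5442e+5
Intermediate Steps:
L(t, D) = 35 (L(t, D) = 7*5 = 35)
P(z) = z/(-35 + z) (P(z) = z/(z - 1*35) = z/(z - 35) = z/(-35 + z))
-388*(-398) + P(-6) = -388*(-398) - 6/(-35 - 6) = 154424 - 6/(-41) = 154424 - 6*(-1/41) = 154424 + 6/41 = 6331390/41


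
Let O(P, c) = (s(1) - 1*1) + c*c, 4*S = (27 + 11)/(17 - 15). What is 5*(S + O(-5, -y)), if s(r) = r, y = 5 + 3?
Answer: 1375/4 ≈ 343.75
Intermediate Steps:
y = 8
S = 19/4 (S = ((27 + 11)/(17 - 15))/4 = (38/2)/4 = (38*(1/2))/4 = (1/4)*19 = 19/4 ≈ 4.7500)
O(P, c) = c**2 (O(P, c) = (1 - 1*1) + c*c = (1 - 1) + c**2 = 0 + c**2 = c**2)
5*(S + O(-5, -y)) = 5*(19/4 + (-1*8)**2) = 5*(19/4 + (-8)**2) = 5*(19/4 + 64) = 5*(275/4) = 1375/4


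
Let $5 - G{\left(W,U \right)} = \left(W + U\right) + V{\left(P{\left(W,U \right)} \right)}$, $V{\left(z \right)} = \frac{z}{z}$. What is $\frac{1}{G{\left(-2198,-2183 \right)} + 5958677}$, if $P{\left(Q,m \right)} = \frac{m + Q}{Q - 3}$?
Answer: $\frac{1}{5963062} \approx 1.677 \cdot 10^{-7}$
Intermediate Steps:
$P{\left(Q,m \right)} = \frac{Q + m}{-3 + Q}$
$V{\left(z \right)} = 1$
$G{\left(W,U \right)} = 4 - U - W$ ($G{\left(W,U \right)} = 5 - \left(\left(W + U\right) + 1\right) = 5 - \left(\left(U + W\right) + 1\right) = 5 - \left(1 + U + W\right) = 4 - U - W$)
$\frac{1}{G{\left(-2198,-2183 \right)} + 5958677} = \frac{1}{\left(4 - -2183 - -2198\right) + 5958677} = \frac{1}{\left(4 + 2183 + 2198\right) + 5958677} = \frac{1}{4385 + 5958677} = \frac{1}{5963062}$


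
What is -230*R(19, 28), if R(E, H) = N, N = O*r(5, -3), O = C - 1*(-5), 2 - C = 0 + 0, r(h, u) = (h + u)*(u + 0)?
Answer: 9660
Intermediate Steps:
r(h, u) = u*(h + u) (r(h, u) = (h + u)*u = u*(h + u))
C = 2 (C = 2 - (0 + 0) = 2 - 1*0 = 2 + 0 = 2)
O = 7 (O = 2 - 1*(-5) = 2 + 5 = 7)
N = -42 (N = 7*(-3*(5 - 3)) = 7*(-3*2) = 7*(-6) = -42)
R(E, H) = -42
-230*R(19, 28) = -230*(-42) = 9660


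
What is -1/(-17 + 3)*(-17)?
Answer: -17/14 ≈ -1.2143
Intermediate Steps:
-1/(-17 + 3)*(-17) = -1/(-14)*(-17) = -1*(-1/14)*(-17) = (1/14)*(-17) = -17/14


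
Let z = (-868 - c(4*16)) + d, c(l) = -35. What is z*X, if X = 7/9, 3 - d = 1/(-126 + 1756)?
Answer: -3156769/4890 ≈ -645.56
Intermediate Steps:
d = 4889/1630 (d = 3 - 1/(-126 + 1756) = 3 - 1/1630 = 4889/1630 ≈ 2.9994)
X = 7/9 (X = 7*(⅑) = 7/9 ≈ 0.77778)
z = -1352901/1630 (z = (-868 - 1*(-35)) + 4889/1630 = (-868 + 35) + 4889/1630 = -833 + 4889/1630 = -1352901/1630 ≈ -830.00)
z*X = -1352901/1630*7/9 = -3156769/4890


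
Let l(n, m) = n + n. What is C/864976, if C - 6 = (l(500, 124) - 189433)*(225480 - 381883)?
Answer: 29471486505/864976 ≈ 34072.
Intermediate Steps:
l(n, m) = 2*n
C = 29471486505 (C = 6 + (2*500 - 189433)*(225480 - 381883) = 6 + (1000 - 189433)*(-156403) = 6 - 188433*(-156403) = 6 + 29471486499 = 29471486505)
C/864976 = 29471486505/864976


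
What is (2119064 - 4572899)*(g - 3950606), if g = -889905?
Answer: 11877815309685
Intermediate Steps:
(2119064 - 4572899)*(g - 3950606) = (2119064 - 4572899)*(-889905 - 3950606) = -2453835*(-4840511) = 11877815309685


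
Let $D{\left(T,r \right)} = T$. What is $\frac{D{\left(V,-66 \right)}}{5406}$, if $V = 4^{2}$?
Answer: $\frac{8}{2703} \approx 0.0029597$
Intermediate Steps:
$V = 16$
$\frac{D{\left(V,-66 \right)}}{5406} = \frac{16}{5406} = 16 \cdot \frac{1}{5406} = \frac{8}{2703}$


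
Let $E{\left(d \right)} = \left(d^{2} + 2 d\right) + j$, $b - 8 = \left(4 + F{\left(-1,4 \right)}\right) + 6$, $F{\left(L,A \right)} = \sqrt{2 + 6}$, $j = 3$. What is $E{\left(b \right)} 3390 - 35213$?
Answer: $1222477 + 257640 \sqrt{2} \approx 1.5868 \cdot 10^{6}$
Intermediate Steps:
$F{\left(L,A \right)} = 2 \sqrt{2}$ ($F{\left(L,A \right)} = \sqrt{8} = 2 \sqrt{2}$)
$b = 18 + 2 \sqrt{2}$ ($b = 8 + \left(\left(4 + 2 \sqrt{2}\right) + 6\right) = 8 + \left(10 + 2 \sqrt{2}\right) = 18 + 2 \sqrt{2} \approx 20.828$)
$E{\left(d \right)} = 3 + d^{2} + 2 d$ ($E{\left(d \right)} = \left(d^{2} + 2 d\right) + 3 = 3 + d^{2} + 2 d$)
$E{\left(b \right)} 3390 - 35213 = \left(3 + \left(18 + 2 \sqrt{2}\right)^{2} + 2 \left(18 + 2 \sqrt{2}\right)\right) 3390 - 35213 = \left(3 + \left(18 + 2 \sqrt{2}\right)^{2} + \left(36 + 4 \sqrt{2}\right)\right) 3390 - 35213 = \left(39 + \left(18 + 2 \sqrt{2}\right)^{2} + 4 \sqrt{2}\right) 3390 - 35213 = \left(132210 + 3390 \left(18 + 2 \sqrt{2}\right)^{2} + 13560 \sqrt{2}\right) - 35213 = 96997 + 3390 \left(18 + 2 \sqrt{2}\right)^{2} + 13560 \sqrt{2}$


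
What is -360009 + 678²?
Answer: 99675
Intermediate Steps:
-360009 + 678² = -360009 + 459684 = 99675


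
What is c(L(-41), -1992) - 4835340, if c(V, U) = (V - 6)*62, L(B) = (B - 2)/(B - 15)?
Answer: -135398603/28 ≈ -4.8357e+6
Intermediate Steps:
L(B) = (-2 + B)/(-15 + B)
c(V, U) = -372 + 62*V (c(V, U) = (-6 + V)*62 = -372 + 62*V)
c(L(-41), -1992) - 4835340 = (-372 + 62*((-2 - 41)/(-15 - 41))) - 4835340 = (-372 + 62*(-43/(-56))) - 4835340 = (-372 + 62*(-1/56*(-43))) - 4835340 = (-372 + 62*(43/56)) - 4835340 = (-372 + 1333/28) - 4835340 = -9083/28 - 4835340 = -135398603/28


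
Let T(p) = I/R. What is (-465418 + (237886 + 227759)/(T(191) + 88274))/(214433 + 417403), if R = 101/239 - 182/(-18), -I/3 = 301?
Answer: -232493426521273/315628925394501 ≈ -0.73660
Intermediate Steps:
I = -903 (I = -3*301 = -903)
R = 22658/2151 (R = 101*(1/239) - 182*(-1/18) = 101/239 + 91/9 = 22658/2151 ≈ 10.534)
T(p) = -1942353/22658 (T(p) = -903/22658/2151 = -903*2151/22658 = -1942353/22658)
(-465418 + (237886 + 227759)/(T(191) + 88274))/(214433 + 417403) = (-465418 + (237886 + 227759)/(-1942353/22658 + 88274))/(214433 + 417403) = (-465418 + 465645/(1998169939/22658))/631836 = (-465418 + 465645*(22658/1998169939))*(1/631836) = (-465418 + 10550584410/1998169939)*(1/631836) = -929973706085092/1998169939*1/631836 = -232493426521273/315628925394501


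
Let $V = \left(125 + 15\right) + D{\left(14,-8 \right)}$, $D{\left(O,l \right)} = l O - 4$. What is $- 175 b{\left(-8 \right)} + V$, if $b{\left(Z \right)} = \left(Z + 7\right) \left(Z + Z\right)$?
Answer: $-2776$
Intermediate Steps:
$D{\left(O,l \right)} = -4 + O l$ ($D{\left(O,l \right)} = O l - 4 = -4 + O l$)
$b{\left(Z \right)} = 2 Z \left(7 + Z\right)$ ($b{\left(Z \right)} = \left(7 + Z\right) 2 Z = 2 Z \left(7 + Z\right)$)
$V = 24$ ($V = \left(125 + 15\right) + \left(-4 + 14 \left(-8\right)\right) = 140 - 116 = 24$)
$- 175 b{\left(-8 \right)} + V = - 175 \cdot 2 \left(-8\right) \left(7 - 8\right) + 24 = - 175 \cdot 2 \left(-8\right) \left(-1\right) + 24 = \left(-175\right) 16 + 24 = -2800 + 24 = -2776$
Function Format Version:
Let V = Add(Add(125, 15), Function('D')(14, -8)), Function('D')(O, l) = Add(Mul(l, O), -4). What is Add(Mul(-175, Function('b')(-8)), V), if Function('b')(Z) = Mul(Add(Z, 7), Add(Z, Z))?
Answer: -2776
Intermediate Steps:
Function('D')(O, l) = Add(-4, Mul(O, l)) (Function('D')(O, l) = Add(Mul(O, l), -4) = Add(-4, Mul(O, l)))
Function('b')(Z) = Mul(2, Z, Add(7, Z)) (Function('b')(Z) = Mul(Add(7, Z), Mul(2, Z)) = Mul(2, Z, Add(7, Z)))
V = 24 (V = Add(Add(125, 15), Add(-4, Mul(14, -8))) = Add(140, Add(-4, -112)) = Add(140, -116) = 24)
Add(Mul(-175, Function('b')(-8)), V) = Add(Mul(-175, Mul(2, -8, Add(7, -8))), 24) = Add(Mul(-175, Mul(2, -8, -1)), 24) = Add(Mul(-175, 16), 24) = Add(-2800, 24) = -2776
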